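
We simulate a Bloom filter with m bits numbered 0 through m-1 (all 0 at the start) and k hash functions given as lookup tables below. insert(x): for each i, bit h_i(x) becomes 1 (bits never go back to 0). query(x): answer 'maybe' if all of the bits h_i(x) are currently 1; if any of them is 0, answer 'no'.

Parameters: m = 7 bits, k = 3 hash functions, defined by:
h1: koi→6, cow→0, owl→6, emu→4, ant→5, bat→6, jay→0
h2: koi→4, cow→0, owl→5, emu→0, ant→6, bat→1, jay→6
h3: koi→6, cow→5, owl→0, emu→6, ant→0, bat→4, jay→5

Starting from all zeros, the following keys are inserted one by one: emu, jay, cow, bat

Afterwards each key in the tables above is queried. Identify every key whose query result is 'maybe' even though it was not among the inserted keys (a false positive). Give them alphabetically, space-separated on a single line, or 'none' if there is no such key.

Start: bits=0000000
After insert 'emu': sets bits 0 4 6 -> bits=1000101
After insert 'jay': sets bits 0 5 6 -> bits=1000111
After insert 'cow': sets bits 0 5 -> bits=1000111
After insert 'bat': sets bits 1 4 6 -> bits=1100111
Not inserted: ant koi owl — query each against bits=1100111:
query ant: checks bit0=1, bit5=1, bit6=1 (all 1) -> maybe => FALSE POSITIVE
query koi: checks bit4=1, bit6=1 (all 1) -> maybe => FALSE POSITIVE
query owl: checks bit0=1, bit5=1, bit6=1 (all 1) -> maybe => FALSE POSITIVE
False positives (alphabetical): ant koi owl

Answer: ant koi owl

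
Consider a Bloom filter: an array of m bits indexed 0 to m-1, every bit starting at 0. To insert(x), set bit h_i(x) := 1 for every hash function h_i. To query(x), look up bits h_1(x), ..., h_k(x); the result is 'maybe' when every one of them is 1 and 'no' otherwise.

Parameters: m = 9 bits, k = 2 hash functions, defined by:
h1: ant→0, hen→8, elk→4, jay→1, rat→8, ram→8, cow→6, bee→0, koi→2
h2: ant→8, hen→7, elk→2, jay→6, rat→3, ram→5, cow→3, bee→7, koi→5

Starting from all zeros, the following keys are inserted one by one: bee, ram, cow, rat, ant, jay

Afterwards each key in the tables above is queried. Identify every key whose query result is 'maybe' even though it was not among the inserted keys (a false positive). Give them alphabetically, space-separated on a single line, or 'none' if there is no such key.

Answer: hen

Derivation:
Start: bits=000000000
After insert 'bee': sets bits 0 7 -> bits=100000010
After insert 'ram': sets bits 5 8 -> bits=100001011
After insert 'cow': sets bits 3 6 -> bits=100101111
After insert 'rat': sets bits 3 8 -> bits=100101111
After insert 'ant': sets bits 0 8 -> bits=100101111
After insert 'jay': sets bits 1 6 -> bits=110101111
Not inserted: elk hen koi — query each against bits=110101111:
query elk: checks bit2=0, bit4=0 (has a 0) -> no => not a false positive
query hen: checks bit7=1, bit8=1 (all 1) -> maybe => FALSE POSITIVE
query koi: checks bit2=0, bit5=1 (has a 0) -> no => not a false positive
False positives (alphabetical): hen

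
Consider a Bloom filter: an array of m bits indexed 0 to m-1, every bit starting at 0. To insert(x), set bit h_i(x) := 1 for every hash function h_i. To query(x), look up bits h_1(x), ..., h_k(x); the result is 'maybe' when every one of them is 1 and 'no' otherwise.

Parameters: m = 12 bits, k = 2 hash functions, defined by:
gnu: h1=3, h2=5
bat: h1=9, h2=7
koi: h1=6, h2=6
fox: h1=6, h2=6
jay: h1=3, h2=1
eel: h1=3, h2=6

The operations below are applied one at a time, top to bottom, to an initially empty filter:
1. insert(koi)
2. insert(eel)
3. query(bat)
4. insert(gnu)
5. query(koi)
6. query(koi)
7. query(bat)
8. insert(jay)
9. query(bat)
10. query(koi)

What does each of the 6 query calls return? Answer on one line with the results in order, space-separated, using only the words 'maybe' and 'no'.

Answer: no maybe maybe no no maybe

Derivation:
Start: bits=000000000000
Op 1: insert koi -> sets bits 6 -> bits=000000100000
Op 2: insert eel -> sets bits 3 6 -> bits=000100100000
Op 3: query bat -> checks bit7=0, bit9=0 (has a 0) -> no
Op 4: insert gnu -> sets bits 3 5 -> bits=000101100000
Op 5: query koi -> checks bit6=1 (all 1) -> maybe
Op 6: query koi -> checks bit6=1 (all 1) -> maybe
Op 7: query bat -> checks bit7=0, bit9=0 (has a 0) -> no
Op 8: insert jay -> sets bits 1 3 -> bits=010101100000
Op 9: query bat -> checks bit7=0, bit9=0 (has a 0) -> no
Op 10: query koi -> checks bit6=1 (all 1) -> maybe
Query results in order: no maybe maybe no no maybe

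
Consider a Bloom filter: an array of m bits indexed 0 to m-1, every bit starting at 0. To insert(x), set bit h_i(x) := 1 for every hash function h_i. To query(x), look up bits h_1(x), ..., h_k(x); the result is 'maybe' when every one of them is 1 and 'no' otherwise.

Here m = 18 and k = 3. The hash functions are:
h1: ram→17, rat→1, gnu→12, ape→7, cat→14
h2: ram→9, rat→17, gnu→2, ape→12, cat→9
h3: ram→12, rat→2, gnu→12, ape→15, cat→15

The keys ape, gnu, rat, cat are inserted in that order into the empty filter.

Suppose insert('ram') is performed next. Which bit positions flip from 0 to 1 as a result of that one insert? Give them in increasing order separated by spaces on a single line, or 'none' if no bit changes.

Start: bits=000000000000000000
After insert 'ape': sets bits 7 12 15 -> bits=000000010000100100
After insert 'gnu': sets bits 2 12 -> bits=001000010000100100
After insert 'rat': sets bits 1 2 17 -> bits=011000010000100101
After insert 'cat': sets bits 9 14 15 -> bits=011000010100101101
insert 'ram' would touch bits 9 12 17; currently bit9=1, bit12=1, bit17=1
Bits that are 0 among those (would change 0->1): none

Answer: none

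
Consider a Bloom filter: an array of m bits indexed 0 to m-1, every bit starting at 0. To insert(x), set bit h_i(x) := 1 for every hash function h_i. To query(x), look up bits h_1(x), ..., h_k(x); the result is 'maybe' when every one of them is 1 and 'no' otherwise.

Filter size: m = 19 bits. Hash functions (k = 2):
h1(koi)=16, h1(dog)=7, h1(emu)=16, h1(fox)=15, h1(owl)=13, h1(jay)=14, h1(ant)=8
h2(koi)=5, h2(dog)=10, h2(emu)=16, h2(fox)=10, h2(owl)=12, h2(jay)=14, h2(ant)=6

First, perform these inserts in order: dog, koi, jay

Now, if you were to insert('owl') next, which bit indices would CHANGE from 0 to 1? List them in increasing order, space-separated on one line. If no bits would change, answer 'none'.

Answer: 12 13

Derivation:
Start: bits=0000000000000000000
After insert 'dog': sets bits 7 10 -> bits=0000000100100000000
After insert 'koi': sets bits 5 16 -> bits=0000010100100000100
After insert 'jay': sets bits 14 -> bits=0000010100100010100
insert 'owl' would touch bits 12 13; currently bit12=0, bit13=0
Bits that are 0 among those (would change 0->1): 12 13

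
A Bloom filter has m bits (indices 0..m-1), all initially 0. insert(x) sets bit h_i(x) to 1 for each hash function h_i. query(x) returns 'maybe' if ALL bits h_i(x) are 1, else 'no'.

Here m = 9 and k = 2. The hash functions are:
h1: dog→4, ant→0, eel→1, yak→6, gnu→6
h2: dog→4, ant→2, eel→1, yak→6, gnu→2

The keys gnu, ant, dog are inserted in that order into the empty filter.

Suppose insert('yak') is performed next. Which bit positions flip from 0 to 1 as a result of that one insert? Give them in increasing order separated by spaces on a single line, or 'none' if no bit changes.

Start: bits=000000000
After insert 'gnu': sets bits 2 6 -> bits=001000100
After insert 'ant': sets bits 0 2 -> bits=101000100
After insert 'dog': sets bits 4 -> bits=101010100
insert 'yak' would touch bits 6; currently bit6=1
Bits that are 0 among those (would change 0->1): none

Answer: none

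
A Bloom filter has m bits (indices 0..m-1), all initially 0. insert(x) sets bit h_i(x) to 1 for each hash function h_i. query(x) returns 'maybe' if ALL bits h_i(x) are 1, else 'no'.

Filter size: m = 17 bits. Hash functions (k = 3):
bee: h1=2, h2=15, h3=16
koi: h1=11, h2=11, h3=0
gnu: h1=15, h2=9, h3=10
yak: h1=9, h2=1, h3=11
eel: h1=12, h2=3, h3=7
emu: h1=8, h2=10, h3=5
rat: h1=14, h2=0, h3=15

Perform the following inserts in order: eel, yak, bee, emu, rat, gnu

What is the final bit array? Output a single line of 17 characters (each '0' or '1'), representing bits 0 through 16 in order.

Start: bits=00000000000000000
After insert 'eel': sets bits 3 7 12 -> bits=00010001000010000
After insert 'yak': sets bits 1 9 11 -> bits=01010001010110000
After insert 'bee': sets bits 2 15 16 -> bits=01110001010110011
After insert 'emu': sets bits 5 8 10 -> bits=01110101111110011
After insert 'rat': sets bits 0 14 15 -> bits=11110101111110111
After insert 'gnu': sets bits 9 10 15 -> bits=11110101111110111

Answer: 11110101111110111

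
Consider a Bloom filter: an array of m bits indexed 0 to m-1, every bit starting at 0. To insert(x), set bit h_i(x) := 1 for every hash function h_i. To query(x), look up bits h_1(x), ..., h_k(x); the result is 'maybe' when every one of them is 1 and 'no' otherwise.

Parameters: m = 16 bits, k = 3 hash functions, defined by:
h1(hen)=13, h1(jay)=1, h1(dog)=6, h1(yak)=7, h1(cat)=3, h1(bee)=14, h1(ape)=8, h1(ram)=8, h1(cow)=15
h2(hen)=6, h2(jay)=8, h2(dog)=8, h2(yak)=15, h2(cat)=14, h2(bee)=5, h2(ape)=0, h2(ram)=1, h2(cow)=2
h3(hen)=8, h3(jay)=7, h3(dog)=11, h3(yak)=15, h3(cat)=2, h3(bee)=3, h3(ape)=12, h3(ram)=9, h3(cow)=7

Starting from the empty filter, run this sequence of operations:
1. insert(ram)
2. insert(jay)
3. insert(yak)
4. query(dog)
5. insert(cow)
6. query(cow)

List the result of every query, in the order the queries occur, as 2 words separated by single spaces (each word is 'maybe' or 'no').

Answer: no maybe

Derivation:
Start: bits=0000000000000000
Op 1: insert ram -> sets bits 1 8 9 -> bits=0100000011000000
Op 2: insert jay -> sets bits 1 7 8 -> bits=0100000111000000
Op 3: insert yak -> sets bits 7 15 -> bits=0100000111000001
Op 4: query dog -> checks bit6=0, bit8=1, bit11=0 (has a 0) -> no
Op 5: insert cow -> sets bits 2 7 15 -> bits=0110000111000001
Op 6: query cow -> checks bit2=1, bit7=1, bit15=1 (all 1) -> maybe
Query results in order: no maybe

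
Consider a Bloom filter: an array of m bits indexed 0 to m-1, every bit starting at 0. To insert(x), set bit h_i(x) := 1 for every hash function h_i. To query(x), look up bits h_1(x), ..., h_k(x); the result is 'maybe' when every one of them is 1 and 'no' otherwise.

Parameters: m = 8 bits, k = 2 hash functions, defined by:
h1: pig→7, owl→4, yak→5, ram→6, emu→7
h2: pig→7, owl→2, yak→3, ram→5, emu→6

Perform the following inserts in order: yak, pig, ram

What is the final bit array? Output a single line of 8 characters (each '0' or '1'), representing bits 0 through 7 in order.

Start: bits=00000000
After insert 'yak': sets bits 3 5 -> bits=00010100
After insert 'pig': sets bits 7 -> bits=00010101
After insert 'ram': sets bits 5 6 -> bits=00010111

Answer: 00010111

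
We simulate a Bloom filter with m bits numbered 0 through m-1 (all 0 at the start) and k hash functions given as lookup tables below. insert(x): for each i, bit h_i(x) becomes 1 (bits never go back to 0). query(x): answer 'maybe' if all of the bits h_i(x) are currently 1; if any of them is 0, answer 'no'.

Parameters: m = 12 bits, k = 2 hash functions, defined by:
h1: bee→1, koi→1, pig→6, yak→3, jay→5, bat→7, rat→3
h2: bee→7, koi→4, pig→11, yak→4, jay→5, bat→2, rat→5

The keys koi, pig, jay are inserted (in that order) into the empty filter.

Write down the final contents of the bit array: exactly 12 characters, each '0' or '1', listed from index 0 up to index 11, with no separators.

Answer: 010011100001

Derivation:
Start: bits=000000000000
After insert 'koi': sets bits 1 4 -> bits=010010000000
After insert 'pig': sets bits 6 11 -> bits=010010100001
After insert 'jay': sets bits 5 -> bits=010011100001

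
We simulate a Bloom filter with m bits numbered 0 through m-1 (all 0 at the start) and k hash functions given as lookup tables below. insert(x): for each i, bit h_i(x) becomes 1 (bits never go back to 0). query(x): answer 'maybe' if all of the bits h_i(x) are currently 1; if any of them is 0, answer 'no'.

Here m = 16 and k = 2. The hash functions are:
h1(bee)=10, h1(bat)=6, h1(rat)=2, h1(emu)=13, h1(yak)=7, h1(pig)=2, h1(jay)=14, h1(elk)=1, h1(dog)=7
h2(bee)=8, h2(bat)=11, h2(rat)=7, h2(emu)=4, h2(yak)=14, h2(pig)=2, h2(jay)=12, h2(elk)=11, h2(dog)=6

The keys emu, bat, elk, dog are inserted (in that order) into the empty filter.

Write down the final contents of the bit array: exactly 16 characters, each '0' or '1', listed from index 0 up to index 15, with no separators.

Answer: 0100101100010100

Derivation:
Start: bits=0000000000000000
After insert 'emu': sets bits 4 13 -> bits=0000100000000100
After insert 'bat': sets bits 6 11 -> bits=0000101000010100
After insert 'elk': sets bits 1 11 -> bits=0100101000010100
After insert 'dog': sets bits 6 7 -> bits=0100101100010100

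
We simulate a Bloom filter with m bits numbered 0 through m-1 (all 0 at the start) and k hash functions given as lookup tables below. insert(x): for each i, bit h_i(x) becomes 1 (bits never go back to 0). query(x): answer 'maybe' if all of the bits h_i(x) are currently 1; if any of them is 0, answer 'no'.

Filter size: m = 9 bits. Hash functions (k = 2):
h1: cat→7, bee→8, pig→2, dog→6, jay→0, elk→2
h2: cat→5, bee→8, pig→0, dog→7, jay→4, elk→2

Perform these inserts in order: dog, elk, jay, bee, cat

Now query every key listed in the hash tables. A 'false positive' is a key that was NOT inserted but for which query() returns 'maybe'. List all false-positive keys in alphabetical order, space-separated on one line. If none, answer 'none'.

Answer: pig

Derivation:
Start: bits=000000000
After insert 'dog': sets bits 6 7 -> bits=000000110
After insert 'elk': sets bits 2 -> bits=001000110
After insert 'jay': sets bits 0 4 -> bits=101010110
After insert 'bee': sets bits 8 -> bits=101010111
After insert 'cat': sets bits 5 7 -> bits=101011111
Not inserted: pig — query each against bits=101011111:
query pig: checks bit0=1, bit2=1 (all 1) -> maybe => FALSE POSITIVE
False positives (alphabetical): pig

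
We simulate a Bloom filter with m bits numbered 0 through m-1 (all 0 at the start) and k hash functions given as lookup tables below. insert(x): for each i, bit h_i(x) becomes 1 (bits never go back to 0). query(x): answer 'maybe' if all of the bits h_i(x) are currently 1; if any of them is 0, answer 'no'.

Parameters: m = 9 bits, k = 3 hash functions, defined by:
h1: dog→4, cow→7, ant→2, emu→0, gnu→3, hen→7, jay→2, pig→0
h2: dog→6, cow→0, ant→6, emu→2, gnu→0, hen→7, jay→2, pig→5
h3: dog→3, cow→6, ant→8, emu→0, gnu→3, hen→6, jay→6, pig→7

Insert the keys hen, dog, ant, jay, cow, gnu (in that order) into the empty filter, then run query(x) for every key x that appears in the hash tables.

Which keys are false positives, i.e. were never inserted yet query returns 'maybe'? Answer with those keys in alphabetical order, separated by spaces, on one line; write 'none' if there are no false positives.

Answer: emu

Derivation:
Start: bits=000000000
After insert 'hen': sets bits 6 7 -> bits=000000110
After insert 'dog': sets bits 3 4 6 -> bits=000110110
After insert 'ant': sets bits 2 6 8 -> bits=001110111
After insert 'jay': sets bits 2 6 -> bits=001110111
After insert 'cow': sets bits 0 6 7 -> bits=101110111
After insert 'gnu': sets bits 0 3 -> bits=101110111
Not inserted: emu pig — query each against bits=101110111:
query emu: checks bit0=1, bit2=1 (all 1) -> maybe => FALSE POSITIVE
query pig: checks bit0=1, bit5=0, bit7=1 (has a 0) -> no => not a false positive
False positives (alphabetical): emu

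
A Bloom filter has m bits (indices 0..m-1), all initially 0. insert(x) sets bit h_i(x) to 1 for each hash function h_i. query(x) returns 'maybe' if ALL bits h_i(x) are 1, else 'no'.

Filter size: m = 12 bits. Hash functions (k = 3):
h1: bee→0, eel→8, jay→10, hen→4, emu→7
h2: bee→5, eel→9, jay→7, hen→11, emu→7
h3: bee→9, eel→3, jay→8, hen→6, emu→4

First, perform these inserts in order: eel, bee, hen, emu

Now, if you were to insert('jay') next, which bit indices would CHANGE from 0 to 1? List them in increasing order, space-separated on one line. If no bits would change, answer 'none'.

Start: bits=000000000000
After insert 'eel': sets bits 3 8 9 -> bits=000100001100
After insert 'bee': sets bits 0 5 9 -> bits=100101001100
After insert 'hen': sets bits 4 6 11 -> bits=100111101101
After insert 'emu': sets bits 4 7 -> bits=100111111101
insert 'jay' would touch bits 7 8 10; currently bit7=1, bit8=1, bit10=0
Bits that are 0 among those (would change 0->1): 10

Answer: 10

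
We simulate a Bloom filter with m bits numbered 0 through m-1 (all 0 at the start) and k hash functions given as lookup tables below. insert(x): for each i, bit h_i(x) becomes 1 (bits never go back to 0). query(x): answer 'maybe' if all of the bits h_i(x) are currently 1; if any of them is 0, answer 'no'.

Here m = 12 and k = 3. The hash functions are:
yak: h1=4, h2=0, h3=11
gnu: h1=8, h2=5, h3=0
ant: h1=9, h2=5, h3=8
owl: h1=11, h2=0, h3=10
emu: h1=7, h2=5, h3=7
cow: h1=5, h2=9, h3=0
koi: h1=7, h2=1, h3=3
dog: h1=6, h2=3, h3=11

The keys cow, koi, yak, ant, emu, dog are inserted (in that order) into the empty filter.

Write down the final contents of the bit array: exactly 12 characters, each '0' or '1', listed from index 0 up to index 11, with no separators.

Answer: 110111111101

Derivation:
Start: bits=000000000000
After insert 'cow': sets bits 0 5 9 -> bits=100001000100
After insert 'koi': sets bits 1 3 7 -> bits=110101010100
After insert 'yak': sets bits 0 4 11 -> bits=110111010101
After insert 'ant': sets bits 5 8 9 -> bits=110111011101
After insert 'emu': sets bits 5 7 -> bits=110111011101
After insert 'dog': sets bits 3 6 11 -> bits=110111111101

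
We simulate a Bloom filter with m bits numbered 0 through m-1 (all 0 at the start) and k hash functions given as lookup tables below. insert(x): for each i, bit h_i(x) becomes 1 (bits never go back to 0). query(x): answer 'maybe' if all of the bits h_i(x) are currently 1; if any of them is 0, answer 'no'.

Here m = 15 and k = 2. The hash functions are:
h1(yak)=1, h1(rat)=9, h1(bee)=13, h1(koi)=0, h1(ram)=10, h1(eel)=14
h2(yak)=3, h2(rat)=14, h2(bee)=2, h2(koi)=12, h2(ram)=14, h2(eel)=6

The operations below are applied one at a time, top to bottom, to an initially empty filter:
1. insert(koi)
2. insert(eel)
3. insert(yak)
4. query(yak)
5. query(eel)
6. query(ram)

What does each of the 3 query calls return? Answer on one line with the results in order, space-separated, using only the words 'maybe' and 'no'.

Answer: maybe maybe no

Derivation:
Start: bits=000000000000000
Op 1: insert koi -> sets bits 0 12 -> bits=100000000000100
Op 2: insert eel -> sets bits 6 14 -> bits=100000100000101
Op 3: insert yak -> sets bits 1 3 -> bits=110100100000101
Op 4: query yak -> checks bit1=1, bit3=1 (all 1) -> maybe
Op 5: query eel -> checks bit6=1, bit14=1 (all 1) -> maybe
Op 6: query ram -> checks bit10=0, bit14=1 (has a 0) -> no
Query results in order: maybe maybe no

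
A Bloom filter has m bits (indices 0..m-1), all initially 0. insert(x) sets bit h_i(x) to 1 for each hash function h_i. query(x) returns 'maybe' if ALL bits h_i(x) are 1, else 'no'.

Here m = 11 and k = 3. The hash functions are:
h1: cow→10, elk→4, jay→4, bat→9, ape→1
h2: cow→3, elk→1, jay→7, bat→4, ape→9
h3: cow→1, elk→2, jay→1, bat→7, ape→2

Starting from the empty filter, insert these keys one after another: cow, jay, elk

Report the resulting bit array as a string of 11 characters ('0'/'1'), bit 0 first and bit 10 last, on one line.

Start: bits=00000000000
After insert 'cow': sets bits 1 3 10 -> bits=01010000001
After insert 'jay': sets bits 1 4 7 -> bits=01011001001
After insert 'elk': sets bits 1 2 4 -> bits=01111001001

Answer: 01111001001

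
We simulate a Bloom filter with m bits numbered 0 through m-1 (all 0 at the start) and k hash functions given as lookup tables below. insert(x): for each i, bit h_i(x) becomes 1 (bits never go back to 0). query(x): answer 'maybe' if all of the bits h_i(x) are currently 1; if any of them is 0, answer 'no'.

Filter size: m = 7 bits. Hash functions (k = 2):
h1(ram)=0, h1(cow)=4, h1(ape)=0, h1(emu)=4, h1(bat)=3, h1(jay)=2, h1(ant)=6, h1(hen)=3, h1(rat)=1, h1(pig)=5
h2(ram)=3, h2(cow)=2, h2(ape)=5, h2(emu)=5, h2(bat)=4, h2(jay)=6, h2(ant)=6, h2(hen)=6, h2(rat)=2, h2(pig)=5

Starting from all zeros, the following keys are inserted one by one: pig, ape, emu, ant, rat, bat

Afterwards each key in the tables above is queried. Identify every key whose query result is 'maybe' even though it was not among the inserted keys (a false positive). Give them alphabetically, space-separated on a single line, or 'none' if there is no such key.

Start: bits=0000000
After insert 'pig': sets bits 5 -> bits=0000010
After insert 'ape': sets bits 0 5 -> bits=1000010
After insert 'emu': sets bits 4 5 -> bits=1000110
After insert 'ant': sets bits 6 -> bits=1000111
After insert 'rat': sets bits 1 2 -> bits=1110111
After insert 'bat': sets bits 3 4 -> bits=1111111
Not inserted: cow hen jay ram — query each against bits=1111111:
query cow: checks bit2=1, bit4=1 (all 1) -> maybe => FALSE POSITIVE
query hen: checks bit3=1, bit6=1 (all 1) -> maybe => FALSE POSITIVE
query jay: checks bit2=1, bit6=1 (all 1) -> maybe => FALSE POSITIVE
query ram: checks bit0=1, bit3=1 (all 1) -> maybe => FALSE POSITIVE
False positives (alphabetical): cow hen jay ram

Answer: cow hen jay ram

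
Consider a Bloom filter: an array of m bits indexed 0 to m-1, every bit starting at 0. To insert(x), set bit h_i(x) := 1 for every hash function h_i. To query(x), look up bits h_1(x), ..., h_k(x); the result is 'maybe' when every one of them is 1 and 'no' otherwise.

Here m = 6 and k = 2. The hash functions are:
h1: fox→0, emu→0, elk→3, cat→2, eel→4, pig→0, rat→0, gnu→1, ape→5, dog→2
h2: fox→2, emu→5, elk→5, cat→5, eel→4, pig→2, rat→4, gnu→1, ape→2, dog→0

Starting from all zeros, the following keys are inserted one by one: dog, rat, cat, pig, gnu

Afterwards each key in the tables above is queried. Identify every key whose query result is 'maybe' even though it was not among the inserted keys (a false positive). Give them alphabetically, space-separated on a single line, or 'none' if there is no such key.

Answer: ape eel emu fox

Derivation:
Start: bits=000000
After insert 'dog': sets bits 0 2 -> bits=101000
After insert 'rat': sets bits 0 4 -> bits=101010
After insert 'cat': sets bits 2 5 -> bits=101011
After insert 'pig': sets bits 0 2 -> bits=101011
After insert 'gnu': sets bits 1 -> bits=111011
Not inserted: ape eel elk emu fox — query each against bits=111011:
query ape: checks bit2=1, bit5=1 (all 1) -> maybe => FALSE POSITIVE
query eel: checks bit4=1 (all 1) -> maybe => FALSE POSITIVE
query elk: checks bit3=0, bit5=1 (has a 0) -> no => not a false positive
query emu: checks bit0=1, bit5=1 (all 1) -> maybe => FALSE POSITIVE
query fox: checks bit0=1, bit2=1 (all 1) -> maybe => FALSE POSITIVE
False positives (alphabetical): ape eel emu fox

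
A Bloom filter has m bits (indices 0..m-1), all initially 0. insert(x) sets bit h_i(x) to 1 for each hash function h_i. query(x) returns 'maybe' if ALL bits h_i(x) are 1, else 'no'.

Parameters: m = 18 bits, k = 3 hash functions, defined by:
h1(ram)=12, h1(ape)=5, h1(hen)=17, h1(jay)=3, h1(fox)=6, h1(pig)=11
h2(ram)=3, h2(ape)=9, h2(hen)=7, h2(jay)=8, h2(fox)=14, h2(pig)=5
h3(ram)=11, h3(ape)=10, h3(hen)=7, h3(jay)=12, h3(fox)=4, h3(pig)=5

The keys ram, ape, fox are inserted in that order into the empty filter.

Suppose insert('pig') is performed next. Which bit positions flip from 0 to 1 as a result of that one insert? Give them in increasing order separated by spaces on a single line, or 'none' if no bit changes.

Answer: none

Derivation:
Start: bits=000000000000000000
After insert 'ram': sets bits 3 11 12 -> bits=000100000001100000
After insert 'ape': sets bits 5 9 10 -> bits=000101000111100000
After insert 'fox': sets bits 4 6 14 -> bits=000111100111101000
insert 'pig' would touch bits 5 11; currently bit5=1, bit11=1
Bits that are 0 among those (would change 0->1): none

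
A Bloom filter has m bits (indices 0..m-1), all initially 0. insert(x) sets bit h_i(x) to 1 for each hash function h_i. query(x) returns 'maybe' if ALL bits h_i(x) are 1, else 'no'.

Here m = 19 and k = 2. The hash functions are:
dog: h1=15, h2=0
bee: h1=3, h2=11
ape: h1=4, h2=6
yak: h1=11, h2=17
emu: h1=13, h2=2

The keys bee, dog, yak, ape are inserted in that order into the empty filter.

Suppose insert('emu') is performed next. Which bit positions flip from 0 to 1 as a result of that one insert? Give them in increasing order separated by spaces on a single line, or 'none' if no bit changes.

Answer: 2 13

Derivation:
Start: bits=0000000000000000000
After insert 'bee': sets bits 3 11 -> bits=0001000000010000000
After insert 'dog': sets bits 0 15 -> bits=1001000000010001000
After insert 'yak': sets bits 11 17 -> bits=1001000000010001010
After insert 'ape': sets bits 4 6 -> bits=1001101000010001010
insert 'emu' would touch bits 2 13; currently bit2=0, bit13=0
Bits that are 0 among those (would change 0->1): 2 13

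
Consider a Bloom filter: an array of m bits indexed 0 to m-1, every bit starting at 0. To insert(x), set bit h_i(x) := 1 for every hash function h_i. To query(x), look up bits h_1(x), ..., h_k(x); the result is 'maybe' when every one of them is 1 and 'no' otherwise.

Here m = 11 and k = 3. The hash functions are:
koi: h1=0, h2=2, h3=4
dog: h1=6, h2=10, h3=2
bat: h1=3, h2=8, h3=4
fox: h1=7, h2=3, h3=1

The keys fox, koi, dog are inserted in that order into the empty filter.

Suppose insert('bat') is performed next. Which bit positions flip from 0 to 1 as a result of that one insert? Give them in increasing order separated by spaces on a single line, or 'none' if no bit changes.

Answer: 8

Derivation:
Start: bits=00000000000
After insert 'fox': sets bits 1 3 7 -> bits=01010001000
After insert 'koi': sets bits 0 2 4 -> bits=11111001000
After insert 'dog': sets bits 2 6 10 -> bits=11111011001
insert 'bat' would touch bits 3 4 8; currently bit3=1, bit4=1, bit8=0
Bits that are 0 among those (would change 0->1): 8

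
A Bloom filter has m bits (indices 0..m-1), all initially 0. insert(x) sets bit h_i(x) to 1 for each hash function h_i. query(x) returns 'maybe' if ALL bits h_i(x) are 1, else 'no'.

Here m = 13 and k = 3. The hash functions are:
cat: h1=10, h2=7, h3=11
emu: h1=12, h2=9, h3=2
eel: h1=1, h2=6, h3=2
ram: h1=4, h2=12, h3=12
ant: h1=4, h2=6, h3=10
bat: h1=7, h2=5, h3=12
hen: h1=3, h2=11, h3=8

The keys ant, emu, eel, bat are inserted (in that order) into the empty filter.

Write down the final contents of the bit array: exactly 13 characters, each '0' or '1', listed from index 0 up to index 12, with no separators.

Start: bits=0000000000000
After insert 'ant': sets bits 4 6 10 -> bits=0000101000100
After insert 'emu': sets bits 2 9 12 -> bits=0010101001101
After insert 'eel': sets bits 1 2 6 -> bits=0110101001101
After insert 'bat': sets bits 5 7 12 -> bits=0110111101101

Answer: 0110111101101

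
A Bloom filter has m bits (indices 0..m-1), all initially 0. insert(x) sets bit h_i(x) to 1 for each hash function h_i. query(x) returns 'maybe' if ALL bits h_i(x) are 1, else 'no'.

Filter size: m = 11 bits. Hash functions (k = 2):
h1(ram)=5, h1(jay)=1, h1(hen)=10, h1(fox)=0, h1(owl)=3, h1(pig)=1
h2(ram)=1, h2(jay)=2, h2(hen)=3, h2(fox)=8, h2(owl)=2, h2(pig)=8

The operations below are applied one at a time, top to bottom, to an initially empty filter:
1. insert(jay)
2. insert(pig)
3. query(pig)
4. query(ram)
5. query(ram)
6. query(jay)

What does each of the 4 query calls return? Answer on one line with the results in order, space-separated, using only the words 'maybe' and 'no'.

Answer: maybe no no maybe

Derivation:
Start: bits=00000000000
Op 1: insert jay -> sets bits 1 2 -> bits=01100000000
Op 2: insert pig -> sets bits 1 8 -> bits=01100000100
Op 3: query pig -> checks bit1=1, bit8=1 (all 1) -> maybe
Op 4: query ram -> checks bit1=1, bit5=0 (has a 0) -> no
Op 5: query ram -> checks bit1=1, bit5=0 (has a 0) -> no
Op 6: query jay -> checks bit1=1, bit2=1 (all 1) -> maybe
Query results in order: maybe no no maybe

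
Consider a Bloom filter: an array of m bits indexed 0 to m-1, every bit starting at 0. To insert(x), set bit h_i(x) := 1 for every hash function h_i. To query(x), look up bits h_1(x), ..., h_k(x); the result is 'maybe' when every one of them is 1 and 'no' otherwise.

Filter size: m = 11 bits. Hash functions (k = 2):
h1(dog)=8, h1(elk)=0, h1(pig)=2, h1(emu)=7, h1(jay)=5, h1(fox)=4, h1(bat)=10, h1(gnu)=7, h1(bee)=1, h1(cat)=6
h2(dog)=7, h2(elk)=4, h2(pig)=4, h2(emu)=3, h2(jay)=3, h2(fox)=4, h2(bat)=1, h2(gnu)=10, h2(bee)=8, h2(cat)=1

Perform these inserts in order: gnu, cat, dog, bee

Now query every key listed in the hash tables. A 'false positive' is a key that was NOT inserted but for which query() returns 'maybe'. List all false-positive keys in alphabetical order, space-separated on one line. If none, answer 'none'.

Answer: bat

Derivation:
Start: bits=00000000000
After insert 'gnu': sets bits 7 10 -> bits=00000001001
After insert 'cat': sets bits 1 6 -> bits=01000011001
After insert 'dog': sets bits 7 8 -> bits=01000011101
After insert 'bee': sets bits 1 8 -> bits=01000011101
Not inserted: bat elk emu fox jay pig — query each against bits=01000011101:
query bat: checks bit1=1, bit10=1 (all 1) -> maybe => FALSE POSITIVE
query elk: checks bit0=0, bit4=0 (has a 0) -> no => not a false positive
query emu: checks bit3=0, bit7=1 (has a 0) -> no => not a false positive
query fox: checks bit4=0 (has a 0) -> no => not a false positive
query jay: checks bit3=0, bit5=0 (has a 0) -> no => not a false positive
query pig: checks bit2=0, bit4=0 (has a 0) -> no => not a false positive
False positives (alphabetical): bat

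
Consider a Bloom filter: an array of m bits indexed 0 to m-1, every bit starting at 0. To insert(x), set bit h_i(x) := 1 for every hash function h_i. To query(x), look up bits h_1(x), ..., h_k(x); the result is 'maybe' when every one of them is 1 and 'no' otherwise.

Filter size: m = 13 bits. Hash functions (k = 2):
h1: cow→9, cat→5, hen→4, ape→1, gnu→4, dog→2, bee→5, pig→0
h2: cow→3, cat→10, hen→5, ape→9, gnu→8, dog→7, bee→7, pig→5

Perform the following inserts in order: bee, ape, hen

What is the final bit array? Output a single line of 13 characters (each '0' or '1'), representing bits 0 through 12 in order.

Answer: 0100110101000

Derivation:
Start: bits=0000000000000
After insert 'bee': sets bits 5 7 -> bits=0000010100000
After insert 'ape': sets bits 1 9 -> bits=0100010101000
After insert 'hen': sets bits 4 5 -> bits=0100110101000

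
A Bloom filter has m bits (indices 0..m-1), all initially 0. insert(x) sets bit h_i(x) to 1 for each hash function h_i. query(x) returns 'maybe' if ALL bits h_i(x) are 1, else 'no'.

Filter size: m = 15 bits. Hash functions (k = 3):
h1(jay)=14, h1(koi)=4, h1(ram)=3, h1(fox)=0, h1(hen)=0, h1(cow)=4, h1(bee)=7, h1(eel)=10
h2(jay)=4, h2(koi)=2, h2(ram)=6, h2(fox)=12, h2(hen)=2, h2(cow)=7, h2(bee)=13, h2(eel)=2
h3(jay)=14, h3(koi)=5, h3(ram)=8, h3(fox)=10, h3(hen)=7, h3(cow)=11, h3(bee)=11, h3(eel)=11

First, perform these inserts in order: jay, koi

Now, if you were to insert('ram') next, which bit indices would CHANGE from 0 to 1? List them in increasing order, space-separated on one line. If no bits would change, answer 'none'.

Start: bits=000000000000000
After insert 'jay': sets bits 4 14 -> bits=000010000000001
After insert 'koi': sets bits 2 4 5 -> bits=001011000000001
insert 'ram' would touch bits 3 6 8; currently bit3=0, bit6=0, bit8=0
Bits that are 0 among those (would change 0->1): 3 6 8

Answer: 3 6 8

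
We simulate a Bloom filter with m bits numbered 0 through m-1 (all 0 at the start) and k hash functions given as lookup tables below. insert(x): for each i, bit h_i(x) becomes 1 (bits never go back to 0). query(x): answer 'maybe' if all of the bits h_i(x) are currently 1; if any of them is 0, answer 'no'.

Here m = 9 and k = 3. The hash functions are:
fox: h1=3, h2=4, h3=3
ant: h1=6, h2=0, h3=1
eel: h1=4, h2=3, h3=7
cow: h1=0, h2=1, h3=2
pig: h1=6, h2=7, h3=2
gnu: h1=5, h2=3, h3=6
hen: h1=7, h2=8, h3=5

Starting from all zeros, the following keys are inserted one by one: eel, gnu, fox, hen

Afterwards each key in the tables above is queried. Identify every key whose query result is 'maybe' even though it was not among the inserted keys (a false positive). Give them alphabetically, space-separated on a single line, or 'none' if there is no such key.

Answer: none

Derivation:
Start: bits=000000000
After insert 'eel': sets bits 3 4 7 -> bits=000110010
After insert 'gnu': sets bits 3 5 6 -> bits=000111110
After insert 'fox': sets bits 3 4 -> bits=000111110
After insert 'hen': sets bits 5 7 8 -> bits=000111111
Not inserted: ant cow pig — query each against bits=000111111:
query ant: checks bit0=0, bit1=0, bit6=1 (has a 0) -> no => not a false positive
query cow: checks bit0=0, bit1=0, bit2=0 (has a 0) -> no => not a false positive
query pig: checks bit2=0, bit6=1, bit7=1 (has a 0) -> no => not a false positive
False positives (alphabetical): none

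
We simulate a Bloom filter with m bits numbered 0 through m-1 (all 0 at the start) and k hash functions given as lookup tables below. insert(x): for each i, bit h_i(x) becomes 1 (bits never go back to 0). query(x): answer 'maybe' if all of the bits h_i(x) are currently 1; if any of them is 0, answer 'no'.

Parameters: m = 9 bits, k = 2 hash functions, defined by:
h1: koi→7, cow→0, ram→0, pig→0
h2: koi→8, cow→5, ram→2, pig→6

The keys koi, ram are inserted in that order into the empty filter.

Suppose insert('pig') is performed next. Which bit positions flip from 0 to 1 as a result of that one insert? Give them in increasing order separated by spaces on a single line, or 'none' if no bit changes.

Answer: 6

Derivation:
Start: bits=000000000
After insert 'koi': sets bits 7 8 -> bits=000000011
After insert 'ram': sets bits 0 2 -> bits=101000011
insert 'pig' would touch bits 0 6; currently bit0=1, bit6=0
Bits that are 0 among those (would change 0->1): 6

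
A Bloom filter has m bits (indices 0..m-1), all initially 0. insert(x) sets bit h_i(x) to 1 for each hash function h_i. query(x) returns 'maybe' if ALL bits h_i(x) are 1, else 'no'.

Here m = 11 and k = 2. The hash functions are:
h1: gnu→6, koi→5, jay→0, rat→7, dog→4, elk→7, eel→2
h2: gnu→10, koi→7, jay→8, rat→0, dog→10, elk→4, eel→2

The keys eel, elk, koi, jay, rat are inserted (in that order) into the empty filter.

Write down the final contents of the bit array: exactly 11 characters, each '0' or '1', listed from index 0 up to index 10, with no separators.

Answer: 10101101100

Derivation:
Start: bits=00000000000
After insert 'eel': sets bits 2 -> bits=00100000000
After insert 'elk': sets bits 4 7 -> bits=00101001000
After insert 'koi': sets bits 5 7 -> bits=00101101000
After insert 'jay': sets bits 0 8 -> bits=10101101100
After insert 'rat': sets bits 0 7 -> bits=10101101100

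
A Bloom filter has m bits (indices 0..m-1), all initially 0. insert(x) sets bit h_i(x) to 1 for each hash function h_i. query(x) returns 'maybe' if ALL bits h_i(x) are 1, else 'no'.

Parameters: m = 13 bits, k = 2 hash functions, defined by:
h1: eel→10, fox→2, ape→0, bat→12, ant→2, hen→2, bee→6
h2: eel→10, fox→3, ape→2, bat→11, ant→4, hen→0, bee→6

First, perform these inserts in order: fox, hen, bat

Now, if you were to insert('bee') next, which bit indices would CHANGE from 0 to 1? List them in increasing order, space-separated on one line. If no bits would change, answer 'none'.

Start: bits=0000000000000
After insert 'fox': sets bits 2 3 -> bits=0011000000000
After insert 'hen': sets bits 0 2 -> bits=1011000000000
After insert 'bat': sets bits 11 12 -> bits=1011000000011
insert 'bee' would touch bits 6; currently bit6=0
Bits that are 0 among those (would change 0->1): 6

Answer: 6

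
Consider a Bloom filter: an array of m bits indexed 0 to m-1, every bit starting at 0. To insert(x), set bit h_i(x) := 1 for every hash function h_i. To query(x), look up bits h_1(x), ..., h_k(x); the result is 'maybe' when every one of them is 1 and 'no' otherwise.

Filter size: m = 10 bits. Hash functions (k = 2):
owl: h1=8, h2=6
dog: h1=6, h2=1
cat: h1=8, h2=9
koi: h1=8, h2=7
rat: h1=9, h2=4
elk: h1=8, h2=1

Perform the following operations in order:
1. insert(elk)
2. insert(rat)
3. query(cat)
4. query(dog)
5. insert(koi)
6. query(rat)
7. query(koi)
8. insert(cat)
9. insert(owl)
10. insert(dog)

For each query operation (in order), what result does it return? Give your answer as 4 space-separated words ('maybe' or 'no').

Answer: maybe no maybe maybe

Derivation:
Start: bits=0000000000
Op 1: insert elk -> sets bits 1 8 -> bits=0100000010
Op 2: insert rat -> sets bits 4 9 -> bits=0100100011
Op 3: query cat -> checks bit8=1, bit9=1 (all 1) -> maybe
Op 4: query dog -> checks bit1=1, bit6=0 (has a 0) -> no
Op 5: insert koi -> sets bits 7 8 -> bits=0100100111
Op 6: query rat -> checks bit4=1, bit9=1 (all 1) -> maybe
Op 7: query koi -> checks bit7=1, bit8=1 (all 1) -> maybe
Op 8: insert cat -> sets bits 8 9 -> bits=0100100111
Op 9: insert owl -> sets bits 6 8 -> bits=0100101111
Op 10: insert dog -> sets bits 1 6 -> bits=0100101111
Query results in order: maybe no maybe maybe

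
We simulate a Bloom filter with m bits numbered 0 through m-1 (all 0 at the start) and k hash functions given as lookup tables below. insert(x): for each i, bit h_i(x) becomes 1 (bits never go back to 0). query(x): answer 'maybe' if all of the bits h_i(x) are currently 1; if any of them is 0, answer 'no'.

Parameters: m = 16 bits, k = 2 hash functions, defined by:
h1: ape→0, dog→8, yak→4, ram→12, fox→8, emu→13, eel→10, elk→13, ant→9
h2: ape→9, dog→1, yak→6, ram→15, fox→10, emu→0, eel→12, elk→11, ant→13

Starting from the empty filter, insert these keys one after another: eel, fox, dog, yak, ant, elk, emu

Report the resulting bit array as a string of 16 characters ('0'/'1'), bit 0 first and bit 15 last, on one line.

Answer: 1100101011111100

Derivation:
Start: bits=0000000000000000
After insert 'eel': sets bits 10 12 -> bits=0000000000101000
After insert 'fox': sets bits 8 10 -> bits=0000000010101000
After insert 'dog': sets bits 1 8 -> bits=0100000010101000
After insert 'yak': sets bits 4 6 -> bits=0100101010101000
After insert 'ant': sets bits 9 13 -> bits=0100101011101100
After insert 'elk': sets bits 11 13 -> bits=0100101011111100
After insert 'emu': sets bits 0 13 -> bits=1100101011111100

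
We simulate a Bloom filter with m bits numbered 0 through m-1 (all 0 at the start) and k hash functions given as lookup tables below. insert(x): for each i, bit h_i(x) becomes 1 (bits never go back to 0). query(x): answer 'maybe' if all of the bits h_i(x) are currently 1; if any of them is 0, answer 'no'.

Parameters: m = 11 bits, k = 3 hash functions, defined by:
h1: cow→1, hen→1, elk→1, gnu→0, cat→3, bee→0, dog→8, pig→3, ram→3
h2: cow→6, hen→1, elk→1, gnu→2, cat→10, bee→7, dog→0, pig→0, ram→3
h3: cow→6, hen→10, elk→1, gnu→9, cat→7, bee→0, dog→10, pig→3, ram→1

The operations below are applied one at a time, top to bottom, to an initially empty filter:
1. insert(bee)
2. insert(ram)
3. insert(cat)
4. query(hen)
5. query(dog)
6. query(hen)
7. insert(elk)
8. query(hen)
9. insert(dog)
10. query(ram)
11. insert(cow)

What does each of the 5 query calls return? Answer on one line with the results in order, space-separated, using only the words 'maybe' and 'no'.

Start: bits=00000000000
Op 1: insert bee -> sets bits 0 7 -> bits=10000001000
Op 2: insert ram -> sets bits 1 3 -> bits=11010001000
Op 3: insert cat -> sets bits 3 7 10 -> bits=11010001001
Op 4: query hen -> checks bit1=1, bit10=1 (all 1) -> maybe
Op 5: query dog -> checks bit0=1, bit8=0, bit10=1 (has a 0) -> no
Op 6: query hen -> checks bit1=1, bit10=1 (all 1) -> maybe
Op 7: insert elk -> sets bits 1 -> bits=11010001001
Op 8: query hen -> checks bit1=1, bit10=1 (all 1) -> maybe
Op 9: insert dog -> sets bits 0 8 10 -> bits=11010001101
Op 10: query ram -> checks bit1=1, bit3=1 (all 1) -> maybe
Op 11: insert cow -> sets bits 1 6 -> bits=11010011101
Query results in order: maybe no maybe maybe maybe

Answer: maybe no maybe maybe maybe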